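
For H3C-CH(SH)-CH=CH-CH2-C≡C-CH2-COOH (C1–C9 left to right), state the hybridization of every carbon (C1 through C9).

C1 carries 4 σ bonds, giving a steric number of 4, so it is sp3.
C2 — 4 σ bonds. Steric number 4, so sp3.
C3: 3 σ bonds, plus one π bond — 3 electron domains, sp2.
C4 — 3 σ bonds, plus one π bond. Steric number 3, so sp2.
C5: 4 σ bonds — 4 electron domains, sp3.
C6 has 2 σ bonds, plus two π bonds: steric number 2 → sp.
C7 carries 2 σ bonds, plus two π bonds, giving a steric number of 2, so it is sp.
C8 carries 4 σ bonds, giving a steric number of 4, so it is sp3.
C9 carries 3 σ bonds, plus one π bond, giving a steric number of 3, so it is sp2.

C1 sp3, C2 sp3, C3 sp2, C4 sp2, C5 sp3, C6 sp, C7 sp, C8 sp3, C9 sp2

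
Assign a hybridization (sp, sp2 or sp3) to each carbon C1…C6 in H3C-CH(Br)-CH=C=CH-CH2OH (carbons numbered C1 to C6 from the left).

C1 carries 4 σ bonds, giving a steric number of 4, so it is sp3.
C2 is sp3: 4 σ bonds, 4 electron-density regions.
C3 (3 σ bonds, plus one π bond) has steric number 3: sp2.
C4 — 2 σ bonds, plus two π bonds. Steric number 2, so sp.
C5: 3 σ bonds, plus one π bond — 3 electron domains, sp2.
C6: 4 σ bonds; 4 regions of electron density → sp3.

C1 sp3, C2 sp3, C3 sp2, C4 sp, C5 sp2, C6 sp3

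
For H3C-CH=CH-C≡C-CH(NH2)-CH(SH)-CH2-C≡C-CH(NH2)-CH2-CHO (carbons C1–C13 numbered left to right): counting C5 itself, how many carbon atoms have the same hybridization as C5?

4

C5 is sp (two π bonds).
C1: sp3
C2: sp2
C3: sp2
C4: sp ✓
C5: sp ✓
C6: sp3
C7: sp3
C8: sp3
C9: sp ✓
C10: sp ✓
C11: sp3
C12: sp3
C13: sp2
4 carbons are sp.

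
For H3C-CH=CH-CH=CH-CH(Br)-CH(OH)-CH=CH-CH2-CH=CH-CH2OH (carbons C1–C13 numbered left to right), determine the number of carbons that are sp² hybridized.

C1: sp3
C2: sp2 ✓
C3: sp2 ✓
C4: sp2 ✓
C5: sp2 ✓
C6: sp3
C7: sp3
C8: sp2 ✓
C9: sp2 ✓
C10: sp3
C11: sp2 ✓
C12: sp2 ✓
C13: sp3
C2, C3, C4, C5, C8, C9, C11, C12 → 8 sp2 carbons.

8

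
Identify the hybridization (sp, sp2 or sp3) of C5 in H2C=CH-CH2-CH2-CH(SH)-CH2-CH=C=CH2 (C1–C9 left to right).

sp³

C5 — 4 σ bonds. Steric number 4, so sp3.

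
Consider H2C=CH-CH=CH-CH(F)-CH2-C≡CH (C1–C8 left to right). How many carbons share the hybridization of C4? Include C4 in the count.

C4 is sp2 (one π bond).
C1: sp2 ✓
C2: sp2 ✓
C3: sp2 ✓
C4: sp2 ✓
C5: sp3
C6: sp3
C7: sp
C8: sp
4 carbons are sp2.

4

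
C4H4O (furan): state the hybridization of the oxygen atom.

sp²

One O lone pair is in the aromatic π system (p orbital), the other is in an sp2 hybrid in the ring plane; O has two σ bonds + one in-plane lone pair → sp2.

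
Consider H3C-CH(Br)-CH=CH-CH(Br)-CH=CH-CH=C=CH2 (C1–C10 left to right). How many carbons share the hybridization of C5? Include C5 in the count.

C5 is sp3 (only σ bonds).
C1: sp3 ✓
C2: sp3 ✓
C3: sp2
C4: sp2
C5: sp3 ✓
C6: sp2
C7: sp2
C8: sp2
C9: sp
C10: sp2
3 carbons are sp3.

3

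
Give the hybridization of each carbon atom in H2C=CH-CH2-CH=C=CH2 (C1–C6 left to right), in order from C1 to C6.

C1 is sp2: 3 σ bonds, plus one π bond, 3 electron-density regions.
C2: 3 σ bonds, plus one π bond — 3 electron domains, sp2.
C3 is sp3: 4 σ bonds, 4 electron-density regions.
C4 has 3 σ bonds, plus one π bond: steric number 3 → sp2.
C5 carries 2 σ bonds, plus two π bonds, giving a steric number of 2, so it is sp.
C6 has 3 σ bonds, plus one π bond: steric number 3 → sp2.

C1 sp2, C2 sp2, C3 sp3, C4 sp2, C5 sp, C6 sp2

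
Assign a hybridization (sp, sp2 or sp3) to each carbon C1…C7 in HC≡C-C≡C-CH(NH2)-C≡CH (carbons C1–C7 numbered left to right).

C1 is sp: 2 σ bonds, plus two π bonds, 2 electron-density regions.
C2 carries 2 σ bonds, plus two π bonds, giving a steric number of 2, so it is sp.
C3 carries 2 σ bonds, plus two π bonds, giving a steric number of 2, so it is sp.
C4 is sp: 2 σ bonds, plus two π bonds, 2 electron-density regions.
C5 carries 4 σ bonds, giving a steric number of 4, so it is sp3.
C6 — 2 σ bonds, plus two π bonds. Steric number 2, so sp.
C7 — 2 σ bonds, plus two π bonds. Steric number 2, so sp.

C1 sp, C2 sp, C3 sp, C4 sp, C5 sp3, C6 sp, C7 sp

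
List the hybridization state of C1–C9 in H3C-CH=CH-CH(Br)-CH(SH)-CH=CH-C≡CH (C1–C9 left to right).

C1 carries 4 σ bonds, giving a steric number of 4, so it is sp3.
C2 is sp2: 3 σ bonds, plus one π bond, 3 electron-density regions.
C3 carries 3 σ bonds, plus one π bond, giving a steric number of 3, so it is sp2.
C4 has 4 σ bonds: steric number 4 → sp3.
C5 — 4 σ bonds. Steric number 4, so sp3.
C6 is sp2: 3 σ bonds, plus one π bond, 3 electron-density regions.
C7 has 3 σ bonds, plus one π bond: steric number 3 → sp2.
C8: 2 σ bonds, plus two π bonds — 2 electron domains, sp.
C9: 2 σ bonds, plus two π bonds — 2 electron domains, sp.

C1 sp3, C2 sp2, C3 sp2, C4 sp3, C5 sp3, C6 sp2, C7 sp2, C8 sp, C9 sp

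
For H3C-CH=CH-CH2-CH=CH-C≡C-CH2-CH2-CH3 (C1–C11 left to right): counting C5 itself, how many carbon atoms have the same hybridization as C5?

C5 is sp2 (one π bond).
C1: sp3
C2: sp2 ✓
C3: sp2 ✓
C4: sp3
C5: sp2 ✓
C6: sp2 ✓
C7: sp
C8: sp
C9: sp3
C10: sp3
C11: sp3
4 carbons are sp2.

4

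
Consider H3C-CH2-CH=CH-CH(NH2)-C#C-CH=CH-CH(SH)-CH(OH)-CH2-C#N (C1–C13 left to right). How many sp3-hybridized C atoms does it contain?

6

C1: sp3 ✓
C2: sp3 ✓
C3: sp2
C4: sp2
C5: sp3 ✓
C6: sp
C7: sp
C8: sp2
C9: sp2
C10: sp3 ✓
C11: sp3 ✓
C12: sp3 ✓
C13: sp
C1, C2, C5, C10, C11, C12 → 6 sp3 carbons.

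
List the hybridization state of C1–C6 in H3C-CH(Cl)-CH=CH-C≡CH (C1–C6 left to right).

C1: 4 σ bonds — 4 electron domains, sp3.
C2: 4 σ bonds; 4 regions of electron density → sp3.
C3 (3 σ bonds, plus one π bond) has steric number 3: sp2.
C4 (3 σ bonds, plus one π bond) has steric number 3: sp2.
C5 has 2 σ bonds, plus two π bonds: steric number 2 → sp.
C6 — 2 σ bonds, plus two π bonds. Steric number 2, so sp.

C1 sp3, C2 sp3, C3 sp2, C4 sp2, C5 sp, C6 sp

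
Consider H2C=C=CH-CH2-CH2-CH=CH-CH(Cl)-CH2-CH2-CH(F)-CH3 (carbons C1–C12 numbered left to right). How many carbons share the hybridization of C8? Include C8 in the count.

C8 is sp3 (only σ bonds).
C1: sp2
C2: sp
C3: sp2
C4: sp3 ✓
C5: sp3 ✓
C6: sp2
C7: sp2
C8: sp3 ✓
C9: sp3 ✓
C10: sp3 ✓
C11: sp3 ✓
C12: sp3 ✓
7 carbons are sp3.

7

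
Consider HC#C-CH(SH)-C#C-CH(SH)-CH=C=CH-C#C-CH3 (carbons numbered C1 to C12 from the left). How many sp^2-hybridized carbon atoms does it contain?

2

C1: sp
C2: sp
C3: sp3
C4: sp
C5: sp
C6: sp3
C7: sp2 ✓
C8: sp
C9: sp2 ✓
C10: sp
C11: sp
C12: sp3
C7, C9 → 2 sp2 carbons.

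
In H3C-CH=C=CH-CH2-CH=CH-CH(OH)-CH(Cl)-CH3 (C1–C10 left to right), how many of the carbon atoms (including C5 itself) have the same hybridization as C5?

5

C5 is sp3 (only σ bonds).
C1: sp3 ✓
C2: sp2
C3: sp
C4: sp2
C5: sp3 ✓
C6: sp2
C7: sp2
C8: sp3 ✓
C9: sp3 ✓
C10: sp3 ✓
5 carbons are sp3.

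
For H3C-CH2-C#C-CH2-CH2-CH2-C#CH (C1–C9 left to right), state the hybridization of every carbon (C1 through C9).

C1 sp3, C2 sp3, C3 sp, C4 sp, C5 sp3, C6 sp3, C7 sp3, C8 sp, C9 sp

C1 has 4 σ bonds: steric number 4 → sp3.
C2 has 4 σ bonds: steric number 4 → sp3.
C3 (2 σ bonds, plus two π bonds) has steric number 2: sp.
C4 has 2 σ bonds, plus two π bonds: steric number 2 → sp.
C5 (4 σ bonds) has steric number 4: sp3.
C6: 4 σ bonds; 4 regions of electron density → sp3.
C7 is sp3: 4 σ bonds, 4 electron-density regions.
C8 has 2 σ bonds, plus two π bonds: steric number 2 → sp.
C9 has 2 σ bonds, plus two π bonds: steric number 2 → sp.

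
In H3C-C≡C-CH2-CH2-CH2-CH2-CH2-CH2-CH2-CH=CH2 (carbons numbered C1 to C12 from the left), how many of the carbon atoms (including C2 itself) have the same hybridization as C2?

C2 is sp (two π bonds).
C1: sp3
C2: sp ✓
C3: sp ✓
C4: sp3
C5: sp3
C6: sp3
C7: sp3
C8: sp3
C9: sp3
C10: sp3
C11: sp2
C12: sp2
2 carbons are sp.

2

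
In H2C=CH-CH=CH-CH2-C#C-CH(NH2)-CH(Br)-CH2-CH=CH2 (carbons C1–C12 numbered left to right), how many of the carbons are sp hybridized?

2

C1: sp2
C2: sp2
C3: sp2
C4: sp2
C5: sp3
C6: sp ✓
C7: sp ✓
C8: sp3
C9: sp3
C10: sp3
C11: sp2
C12: sp2
C6, C7 → 2 sp carbons.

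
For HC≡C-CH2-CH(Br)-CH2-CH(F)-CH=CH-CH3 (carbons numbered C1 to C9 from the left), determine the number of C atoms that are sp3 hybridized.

5

C1: sp
C2: sp
C3: sp3 ✓
C4: sp3 ✓
C5: sp3 ✓
C6: sp3 ✓
C7: sp2
C8: sp2
C9: sp3 ✓
C3, C4, C5, C6, C9 → 5 sp3 carbons.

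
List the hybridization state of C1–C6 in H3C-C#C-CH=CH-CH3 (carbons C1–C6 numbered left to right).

C1 sp3, C2 sp, C3 sp, C4 sp2, C5 sp2, C6 sp3

C1 is sp3: 4 σ bonds, 4 electron-density regions.
C2 has 2 σ bonds, plus two π bonds: steric number 2 → sp.
C3 has 2 σ bonds, plus two π bonds: steric number 2 → sp.
C4: 3 σ bonds, plus one π bond — 3 electron domains, sp2.
C5: 3 σ bonds, plus one π bond — 3 electron domains, sp2.
C6 has 4 σ bonds: steric number 4 → sp3.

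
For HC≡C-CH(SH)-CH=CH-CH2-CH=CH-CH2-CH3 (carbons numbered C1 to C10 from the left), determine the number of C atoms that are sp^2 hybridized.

C1: sp
C2: sp
C3: sp3
C4: sp2 ✓
C5: sp2 ✓
C6: sp3
C7: sp2 ✓
C8: sp2 ✓
C9: sp3
C10: sp3
C4, C5, C7, C8 → 4 sp2 carbons.

4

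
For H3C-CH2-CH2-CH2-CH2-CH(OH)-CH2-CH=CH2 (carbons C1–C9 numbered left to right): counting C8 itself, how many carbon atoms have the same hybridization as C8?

2

C8 is sp2 (one π bond).
C1: sp3
C2: sp3
C3: sp3
C4: sp3
C5: sp3
C6: sp3
C7: sp3
C8: sp2 ✓
C9: sp2 ✓
2 carbons are sp2.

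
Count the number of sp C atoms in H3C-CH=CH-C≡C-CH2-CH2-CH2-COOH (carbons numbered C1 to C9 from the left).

C1: sp3
C2: sp2
C3: sp2
C4: sp ✓
C5: sp ✓
C6: sp3
C7: sp3
C8: sp3
C9: sp2
C4, C5 → 2 sp carbons.

2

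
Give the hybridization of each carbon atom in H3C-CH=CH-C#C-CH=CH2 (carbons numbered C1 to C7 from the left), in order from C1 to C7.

C1 carries 4 σ bonds, giving a steric number of 4, so it is sp3.
C2 is sp2: 3 σ bonds, plus one π bond, 3 electron-density regions.
C3 has 3 σ bonds, plus one π bond: steric number 3 → sp2.
C4 — 2 σ bonds, plus two π bonds. Steric number 2, so sp.
C5 has 2 σ bonds, plus two π bonds: steric number 2 → sp.
C6 is sp2: 3 σ bonds, plus one π bond, 3 electron-density regions.
C7 — 3 σ bonds, plus one π bond. Steric number 3, so sp2.

C1 sp3, C2 sp2, C3 sp2, C4 sp, C5 sp, C6 sp2, C7 sp2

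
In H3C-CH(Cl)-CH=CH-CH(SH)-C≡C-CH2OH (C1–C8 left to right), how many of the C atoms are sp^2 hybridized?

C1: sp3
C2: sp3
C3: sp2 ✓
C4: sp2 ✓
C5: sp3
C6: sp
C7: sp
C8: sp3
C3, C4 → 2 sp2 carbons.

2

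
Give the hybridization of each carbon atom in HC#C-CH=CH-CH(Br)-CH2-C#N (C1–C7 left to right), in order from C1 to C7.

C1: 2 σ bonds, plus two π bonds — 2 electron domains, sp.
C2: 2 σ bonds, plus two π bonds; 2 regions of electron density → sp.
C3 is sp2: 3 σ bonds, plus one π bond, 3 electron-density regions.
C4: 3 σ bonds, plus one π bond; 3 regions of electron density → sp2.
C5: 4 σ bonds — 4 electron domains, sp3.
C6 has 4 σ bonds: steric number 4 → sp3.
C7: 2 σ bonds, plus two π bonds — 2 electron domains, sp.

C1 sp, C2 sp, C3 sp2, C4 sp2, C5 sp3, C6 sp3, C7 sp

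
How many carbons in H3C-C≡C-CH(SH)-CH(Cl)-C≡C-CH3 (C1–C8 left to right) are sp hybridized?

4

C1: sp3
C2: sp ✓
C3: sp ✓
C4: sp3
C5: sp3
C6: sp ✓
C7: sp ✓
C8: sp3
C2, C3, C6, C7 → 4 sp carbons.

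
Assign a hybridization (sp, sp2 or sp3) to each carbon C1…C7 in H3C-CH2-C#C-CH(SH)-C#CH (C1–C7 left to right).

C1 sp3, C2 sp3, C3 sp, C4 sp, C5 sp3, C6 sp, C7 sp

C1 is sp3: 4 σ bonds, 4 electron-density regions.
C2 has 4 σ bonds: steric number 4 → sp3.
C3 (2 σ bonds, plus two π bonds) has steric number 2: sp.
C4 carries 2 σ bonds, plus two π bonds, giving a steric number of 2, so it is sp.
C5: 4 σ bonds — 4 electron domains, sp3.
C6: 2 σ bonds, plus two π bonds; 2 regions of electron density → sp.
C7 has 2 σ bonds, plus two π bonds: steric number 2 → sp.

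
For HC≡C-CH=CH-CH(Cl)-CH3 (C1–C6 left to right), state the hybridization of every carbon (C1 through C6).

C1 sp, C2 sp, C3 sp2, C4 sp2, C5 sp3, C6 sp3

C1 has 2 σ bonds, plus two π bonds: steric number 2 → sp.
C2 has 2 σ bonds, plus two π bonds: steric number 2 → sp.
C3 carries 3 σ bonds, plus one π bond, giving a steric number of 3, so it is sp2.
C4: 3 σ bonds, plus one π bond; 3 regions of electron density → sp2.
C5 carries 4 σ bonds, giving a steric number of 4, so it is sp3.
C6: 4 σ bonds; 4 regions of electron density → sp3.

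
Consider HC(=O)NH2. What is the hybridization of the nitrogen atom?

sp^2

Amide resonance delocalises the N lone pair; N is planar sp2.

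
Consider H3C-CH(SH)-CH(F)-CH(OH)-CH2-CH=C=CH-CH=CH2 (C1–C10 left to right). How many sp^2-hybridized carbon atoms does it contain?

C1: sp3
C2: sp3
C3: sp3
C4: sp3
C5: sp3
C6: sp2 ✓
C7: sp
C8: sp2 ✓
C9: sp2 ✓
C10: sp2 ✓
C6, C8, C9, C10 → 4 sp2 carbons.

4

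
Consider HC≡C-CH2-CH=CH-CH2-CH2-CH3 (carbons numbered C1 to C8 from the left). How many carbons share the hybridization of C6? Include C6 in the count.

4

C6 is sp3 (only σ bonds).
C1: sp
C2: sp
C3: sp3 ✓
C4: sp2
C5: sp2
C6: sp3 ✓
C7: sp3 ✓
C8: sp3 ✓
4 carbons are sp3.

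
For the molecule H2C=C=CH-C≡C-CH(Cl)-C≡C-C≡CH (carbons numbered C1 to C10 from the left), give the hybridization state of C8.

C8 — 2 σ bonds, plus two π bonds. Steric number 2, so sp.

sp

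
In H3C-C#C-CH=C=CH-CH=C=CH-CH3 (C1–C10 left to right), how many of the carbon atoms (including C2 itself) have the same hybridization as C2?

4

C2 is sp (two π bonds).
C1: sp3
C2: sp ✓
C3: sp ✓
C4: sp2
C5: sp ✓
C6: sp2
C7: sp2
C8: sp ✓
C9: sp2
C10: sp3
4 carbons are sp.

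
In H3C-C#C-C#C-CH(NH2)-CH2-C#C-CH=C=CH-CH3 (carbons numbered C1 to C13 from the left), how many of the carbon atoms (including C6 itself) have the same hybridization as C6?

C6 is sp3 (only σ bonds).
C1: sp3 ✓
C2: sp
C3: sp
C4: sp
C5: sp
C6: sp3 ✓
C7: sp3 ✓
C8: sp
C9: sp
C10: sp2
C11: sp
C12: sp2
C13: sp3 ✓
4 carbons are sp3.

4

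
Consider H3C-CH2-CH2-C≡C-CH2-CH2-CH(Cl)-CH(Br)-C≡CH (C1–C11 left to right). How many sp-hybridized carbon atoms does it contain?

C1: sp3
C2: sp3
C3: sp3
C4: sp ✓
C5: sp ✓
C6: sp3
C7: sp3
C8: sp3
C9: sp3
C10: sp ✓
C11: sp ✓
C4, C5, C10, C11 → 4 sp carbons.

4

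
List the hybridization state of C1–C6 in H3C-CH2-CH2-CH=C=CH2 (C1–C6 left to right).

C1 sp3, C2 sp3, C3 sp3, C4 sp2, C5 sp, C6 sp2

C1 has 4 σ bonds: steric number 4 → sp3.
C2: 4 σ bonds — 4 electron domains, sp3.
C3 (4 σ bonds) has steric number 4: sp3.
C4 (3 σ bonds, plus one π bond) has steric number 3: sp2.
C5: 2 σ bonds, plus two π bonds — 2 electron domains, sp.
C6 — 3 σ bonds, plus one π bond. Steric number 3, so sp2.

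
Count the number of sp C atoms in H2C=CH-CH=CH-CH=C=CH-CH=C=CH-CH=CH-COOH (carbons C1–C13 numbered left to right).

C1: sp2
C2: sp2
C3: sp2
C4: sp2
C5: sp2
C6: sp ✓
C7: sp2
C8: sp2
C9: sp ✓
C10: sp2
C11: sp2
C12: sp2
C13: sp2
C6, C9 → 2 sp carbons.

2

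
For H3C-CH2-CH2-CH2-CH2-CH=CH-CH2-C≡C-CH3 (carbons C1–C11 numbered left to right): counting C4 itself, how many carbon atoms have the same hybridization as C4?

C4 is sp3 (only σ bonds).
C1: sp3 ✓
C2: sp3 ✓
C3: sp3 ✓
C4: sp3 ✓
C5: sp3 ✓
C6: sp2
C7: sp2
C8: sp3 ✓
C9: sp
C10: sp
C11: sp3 ✓
7 carbons are sp3.

7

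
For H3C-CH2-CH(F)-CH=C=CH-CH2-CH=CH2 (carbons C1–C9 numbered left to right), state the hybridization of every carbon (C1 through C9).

C1 sp3, C2 sp3, C3 sp3, C4 sp2, C5 sp, C6 sp2, C7 sp3, C8 sp2, C9 sp2

C1: 4 σ bonds; 4 regions of electron density → sp3.
C2: 4 σ bonds; 4 regions of electron density → sp3.
C3 (4 σ bonds) has steric number 4: sp3.
C4 carries 3 σ bonds, plus one π bond, giving a steric number of 3, so it is sp2.
C5 (2 σ bonds, plus two π bonds) has steric number 2: sp.
C6: 3 σ bonds, plus one π bond — 3 electron domains, sp2.
C7 — 4 σ bonds. Steric number 4, so sp3.
C8 carries 3 σ bonds, plus one π bond, giving a steric number of 3, so it is sp2.
C9 is sp2: 3 σ bonds, plus one π bond, 3 electron-density regions.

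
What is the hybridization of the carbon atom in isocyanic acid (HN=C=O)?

The carbon atom has 2 σ bonds, plus two π bonds: steric number 2 → sp.

sp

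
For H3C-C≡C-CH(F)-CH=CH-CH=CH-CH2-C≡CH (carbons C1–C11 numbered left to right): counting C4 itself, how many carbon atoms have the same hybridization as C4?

3

C4 is sp3 (only σ bonds).
C1: sp3 ✓
C2: sp
C3: sp
C4: sp3 ✓
C5: sp2
C6: sp2
C7: sp2
C8: sp2
C9: sp3 ✓
C10: sp
C11: sp
3 carbons are sp3.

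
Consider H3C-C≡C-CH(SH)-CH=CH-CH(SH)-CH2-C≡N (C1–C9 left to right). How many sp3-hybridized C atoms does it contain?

C1: sp3 ✓
C2: sp
C3: sp
C4: sp3 ✓
C5: sp2
C6: sp2
C7: sp3 ✓
C8: sp3 ✓
C9: sp
C1, C4, C7, C8 → 4 sp3 carbons.

4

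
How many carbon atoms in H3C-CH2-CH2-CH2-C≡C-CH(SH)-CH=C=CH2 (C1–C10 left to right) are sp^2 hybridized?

2

C1: sp3
C2: sp3
C3: sp3
C4: sp3
C5: sp
C6: sp
C7: sp3
C8: sp2 ✓
C9: sp
C10: sp2 ✓
C8, C10 → 2 sp2 carbons.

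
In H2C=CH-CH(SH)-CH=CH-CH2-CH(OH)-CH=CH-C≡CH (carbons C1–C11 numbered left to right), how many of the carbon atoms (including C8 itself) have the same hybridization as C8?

6

C8 is sp2 (one π bond).
C1: sp2 ✓
C2: sp2 ✓
C3: sp3
C4: sp2 ✓
C5: sp2 ✓
C6: sp3
C7: sp3
C8: sp2 ✓
C9: sp2 ✓
C10: sp
C11: sp
6 carbons are sp2.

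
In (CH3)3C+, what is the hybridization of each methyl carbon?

sp^3

Each methyl carbon is sp3: 4 σ bonds, 4 electron-density regions.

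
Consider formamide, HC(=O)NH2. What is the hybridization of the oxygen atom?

The oxygen atom: 1 σ bond and 2 lone pairs, plus one π bond — 3 electron domains, sp2.

sp²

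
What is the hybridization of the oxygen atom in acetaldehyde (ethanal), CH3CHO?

The oxygen atom: 1 σ bond and 2 lone pairs, plus one π bond; 3 regions of electron density → sp2.

sp²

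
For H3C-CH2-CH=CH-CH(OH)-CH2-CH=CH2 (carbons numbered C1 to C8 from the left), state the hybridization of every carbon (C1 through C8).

C1 sp3, C2 sp3, C3 sp2, C4 sp2, C5 sp3, C6 sp3, C7 sp2, C8 sp2

C1 has 4 σ bonds: steric number 4 → sp3.
C2 — 4 σ bonds. Steric number 4, so sp3.
C3 — 3 σ bonds, plus one π bond. Steric number 3, so sp2.
C4 is sp2: 3 σ bonds, plus one π bond, 3 electron-density regions.
C5 is sp3: 4 σ bonds, 4 electron-density regions.
C6 carries 4 σ bonds, giving a steric number of 4, so it is sp3.
C7: 3 σ bonds, plus one π bond; 3 regions of electron density → sp2.
C8 carries 3 σ bonds, plus one π bond, giving a steric number of 3, so it is sp2.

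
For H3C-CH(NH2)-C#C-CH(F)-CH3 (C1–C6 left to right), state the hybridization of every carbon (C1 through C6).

C1 sp3, C2 sp3, C3 sp, C4 sp, C5 sp3, C6 sp3

C1: 4 σ bonds; 4 regions of electron density → sp3.
C2 is sp3: 4 σ bonds, 4 electron-density regions.
C3 is sp: 2 σ bonds, plus two π bonds, 2 electron-density regions.
C4 (2 σ bonds, plus two π bonds) has steric number 2: sp.
C5 (4 σ bonds) has steric number 4: sp3.
C6: 4 σ bonds; 4 regions of electron density → sp3.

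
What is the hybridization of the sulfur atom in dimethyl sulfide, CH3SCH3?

sp³

The sulfur atom carries 2 σ bonds and 2 lone pairs, giving a steric number of 4, so it is sp3.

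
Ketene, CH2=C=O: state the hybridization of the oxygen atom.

The oxygen atom: 1 σ bond and 2 lone pairs, plus one π bond — 3 electron domains, sp2.

sp^2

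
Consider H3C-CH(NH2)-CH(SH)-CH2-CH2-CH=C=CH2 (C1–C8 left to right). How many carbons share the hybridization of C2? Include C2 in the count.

5

C2 is sp3 (only σ bonds).
C1: sp3 ✓
C2: sp3 ✓
C3: sp3 ✓
C4: sp3 ✓
C5: sp3 ✓
C6: sp2
C7: sp
C8: sp2
5 carbons are sp3.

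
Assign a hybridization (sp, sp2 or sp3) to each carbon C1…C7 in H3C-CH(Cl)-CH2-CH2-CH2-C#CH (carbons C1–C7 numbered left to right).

C1 is sp3: 4 σ bonds, 4 electron-density regions.
C2 carries 4 σ bonds, giving a steric number of 4, so it is sp3.
C3 is sp3: 4 σ bonds, 4 electron-density regions.
C4 has 4 σ bonds: steric number 4 → sp3.
C5: 4 σ bonds; 4 regions of electron density → sp3.
C6 (2 σ bonds, plus two π bonds) has steric number 2: sp.
C7 carries 2 σ bonds, plus two π bonds, giving a steric number of 2, so it is sp.

C1 sp3, C2 sp3, C3 sp3, C4 sp3, C5 sp3, C6 sp, C7 sp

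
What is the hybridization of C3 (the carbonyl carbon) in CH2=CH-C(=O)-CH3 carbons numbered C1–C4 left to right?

C3 (the carbonyl carbon) — 3 σ bonds, plus one π bond. Steric number 3, so sp2.

sp^2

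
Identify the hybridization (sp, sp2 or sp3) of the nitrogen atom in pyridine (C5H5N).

sp²

N has two σ bonds and one lone pair in the ring plane (steric number 3 → sp2); its p orbital contributes one electron to the aromatic π system via the C=N double bond.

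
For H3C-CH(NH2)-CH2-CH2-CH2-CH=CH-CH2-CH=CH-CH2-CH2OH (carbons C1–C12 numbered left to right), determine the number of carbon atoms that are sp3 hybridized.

8

C1: sp3 ✓
C2: sp3 ✓
C3: sp3 ✓
C4: sp3 ✓
C5: sp3 ✓
C6: sp2
C7: sp2
C8: sp3 ✓
C9: sp2
C10: sp2
C11: sp3 ✓
C12: sp3 ✓
C1, C2, C3, C4, C5, C8, C11, C12 → 8 sp3 carbons.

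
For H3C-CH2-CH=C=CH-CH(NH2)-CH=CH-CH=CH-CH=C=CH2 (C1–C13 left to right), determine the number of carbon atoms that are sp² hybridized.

C1: sp3
C2: sp3
C3: sp2 ✓
C4: sp
C5: sp2 ✓
C6: sp3
C7: sp2 ✓
C8: sp2 ✓
C9: sp2 ✓
C10: sp2 ✓
C11: sp2 ✓
C12: sp
C13: sp2 ✓
C3, C5, C7, C8, C9, C10, C11, C13 → 8 sp2 carbons.

8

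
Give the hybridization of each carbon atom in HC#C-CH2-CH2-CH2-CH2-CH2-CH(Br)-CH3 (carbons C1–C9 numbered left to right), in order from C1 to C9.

C1 has 2 σ bonds, plus two π bonds: steric number 2 → sp.
C2 has 2 σ bonds, plus two π bonds: steric number 2 → sp.
C3 — 4 σ bonds. Steric number 4, so sp3.
C4 has 4 σ bonds: steric number 4 → sp3.
C5 (4 σ bonds) has steric number 4: sp3.
C6: 4 σ bonds — 4 electron domains, sp3.
C7 (4 σ bonds) has steric number 4: sp3.
C8 — 4 σ bonds. Steric number 4, so sp3.
C9 has 4 σ bonds: steric number 4 → sp3.

C1 sp, C2 sp, C3 sp3, C4 sp3, C5 sp3, C6 sp3, C7 sp3, C8 sp3, C9 sp3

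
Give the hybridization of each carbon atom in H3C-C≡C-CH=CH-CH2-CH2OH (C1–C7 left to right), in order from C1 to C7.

C1 sp3, C2 sp, C3 sp, C4 sp2, C5 sp2, C6 sp3, C7 sp3

C1 carries 4 σ bonds, giving a steric number of 4, so it is sp3.
C2 is sp: 2 σ bonds, plus two π bonds, 2 electron-density regions.
C3 — 2 σ bonds, plus two π bonds. Steric number 2, so sp.
C4: 3 σ bonds, plus one π bond — 3 electron domains, sp2.
C5 — 3 σ bonds, plus one π bond. Steric number 3, so sp2.
C6 has 4 σ bonds: steric number 4 → sp3.
C7 has 4 σ bonds: steric number 4 → sp3.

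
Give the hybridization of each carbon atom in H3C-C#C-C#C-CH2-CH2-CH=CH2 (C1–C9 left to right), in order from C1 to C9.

C1 (4 σ bonds) has steric number 4: sp3.
C2: 2 σ bonds, plus two π bonds — 2 electron domains, sp.
C3 has 2 σ bonds, plus two π bonds: steric number 2 → sp.
C4: 2 σ bonds, plus two π bonds — 2 electron domains, sp.
C5: 2 σ bonds, plus two π bonds; 2 regions of electron density → sp.
C6: 4 σ bonds — 4 electron domains, sp3.
C7 — 4 σ bonds. Steric number 4, so sp3.
C8 has 3 σ bonds, plus one π bond: steric number 3 → sp2.
C9: 3 σ bonds, plus one π bond; 3 regions of electron density → sp2.

C1 sp3, C2 sp, C3 sp, C4 sp, C5 sp, C6 sp3, C7 sp3, C8 sp2, C9 sp2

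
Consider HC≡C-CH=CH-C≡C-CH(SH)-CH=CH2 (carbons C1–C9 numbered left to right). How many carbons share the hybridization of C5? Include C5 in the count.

C5 is sp (two π bonds).
C1: sp ✓
C2: sp ✓
C3: sp2
C4: sp2
C5: sp ✓
C6: sp ✓
C7: sp3
C8: sp2
C9: sp2
4 carbons are sp.

4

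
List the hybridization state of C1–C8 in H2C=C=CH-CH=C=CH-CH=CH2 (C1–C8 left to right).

C1 sp2, C2 sp, C3 sp2, C4 sp2, C5 sp, C6 sp2, C7 sp2, C8 sp2

C1 (3 σ bonds, plus one π bond) has steric number 3: sp2.
C2: 2 σ bonds, plus two π bonds; 2 regions of electron density → sp.
C3: 3 σ bonds, plus one π bond — 3 electron domains, sp2.
C4 carries 3 σ bonds, plus one π bond, giving a steric number of 3, so it is sp2.
C5 carries 2 σ bonds, plus two π bonds, giving a steric number of 2, so it is sp.
C6 carries 3 σ bonds, plus one π bond, giving a steric number of 3, so it is sp2.
C7 — 3 σ bonds, plus one π bond. Steric number 3, so sp2.
C8: 3 σ bonds, plus one π bond; 3 regions of electron density → sp2.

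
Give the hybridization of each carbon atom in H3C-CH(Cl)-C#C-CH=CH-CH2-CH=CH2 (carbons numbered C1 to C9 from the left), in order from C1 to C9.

C1 (4 σ bonds) has steric number 4: sp3.
C2: 4 σ bonds — 4 electron domains, sp3.
C3: 2 σ bonds, plus two π bonds — 2 electron domains, sp.
C4 carries 2 σ bonds, plus two π bonds, giving a steric number of 2, so it is sp.
C5 is sp2: 3 σ bonds, plus one π bond, 3 electron-density regions.
C6: 3 σ bonds, plus one π bond; 3 regions of electron density → sp2.
C7 carries 4 σ bonds, giving a steric number of 4, so it is sp3.
C8 is sp2: 3 σ bonds, plus one π bond, 3 electron-density regions.
C9 — 3 σ bonds, plus one π bond. Steric number 3, so sp2.

C1 sp3, C2 sp3, C3 sp, C4 sp, C5 sp2, C6 sp2, C7 sp3, C8 sp2, C9 sp2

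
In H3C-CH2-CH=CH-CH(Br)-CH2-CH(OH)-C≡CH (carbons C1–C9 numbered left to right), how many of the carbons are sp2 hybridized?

C1: sp3
C2: sp3
C3: sp2 ✓
C4: sp2 ✓
C5: sp3
C6: sp3
C7: sp3
C8: sp
C9: sp
C3, C4 → 2 sp2 carbons.

2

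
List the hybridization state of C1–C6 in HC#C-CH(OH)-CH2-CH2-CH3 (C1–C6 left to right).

C1 sp, C2 sp, C3 sp3, C4 sp3, C5 sp3, C6 sp3

C1 carries 2 σ bonds, plus two π bonds, giving a steric number of 2, so it is sp.
C2 is sp: 2 σ bonds, plus two π bonds, 2 electron-density regions.
C3: 4 σ bonds; 4 regions of electron density → sp3.
C4 — 4 σ bonds. Steric number 4, so sp3.
C5 is sp3: 4 σ bonds, 4 electron-density regions.
C6 (4 σ bonds) has steric number 4: sp3.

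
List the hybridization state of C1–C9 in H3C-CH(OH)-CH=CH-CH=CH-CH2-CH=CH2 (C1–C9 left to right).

C1 sp3, C2 sp3, C3 sp2, C4 sp2, C5 sp2, C6 sp2, C7 sp3, C8 sp2, C9 sp2

C1 has 4 σ bonds: steric number 4 → sp3.
C2 carries 4 σ bonds, giving a steric number of 4, so it is sp3.
C3: 3 σ bonds, plus one π bond; 3 regions of electron density → sp2.
C4 carries 3 σ bonds, plus one π bond, giving a steric number of 3, so it is sp2.
C5 (3 σ bonds, plus one π bond) has steric number 3: sp2.
C6: 3 σ bonds, plus one π bond — 3 electron domains, sp2.
C7: 4 σ bonds; 4 regions of electron density → sp3.
C8 (3 σ bonds, plus one π bond) has steric number 3: sp2.
C9 has 3 σ bonds, plus one π bond: steric number 3 → sp2.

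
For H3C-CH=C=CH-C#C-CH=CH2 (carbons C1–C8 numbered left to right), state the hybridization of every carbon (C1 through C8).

C1 has 4 σ bonds: steric number 4 → sp3.
C2 (3 σ bonds, plus one π bond) has steric number 3: sp2.
C3 (2 σ bonds, plus two π bonds) has steric number 2: sp.
C4 (3 σ bonds, plus one π bond) has steric number 3: sp2.
C5 is sp: 2 σ bonds, plus two π bonds, 2 electron-density regions.
C6: 2 σ bonds, plus two π bonds — 2 electron domains, sp.
C7: 3 σ bonds, plus one π bond; 3 regions of electron density → sp2.
C8: 3 σ bonds, plus one π bond — 3 electron domains, sp2.

C1 sp3, C2 sp2, C3 sp, C4 sp2, C5 sp, C6 sp, C7 sp2, C8 sp2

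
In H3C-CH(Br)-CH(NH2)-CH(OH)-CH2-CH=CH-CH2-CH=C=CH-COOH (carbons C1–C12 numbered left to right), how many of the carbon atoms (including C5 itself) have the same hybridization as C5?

C5 is sp3 (only σ bonds).
C1: sp3 ✓
C2: sp3 ✓
C3: sp3 ✓
C4: sp3 ✓
C5: sp3 ✓
C6: sp2
C7: sp2
C8: sp3 ✓
C9: sp2
C10: sp
C11: sp2
C12: sp2
6 carbons are sp3.

6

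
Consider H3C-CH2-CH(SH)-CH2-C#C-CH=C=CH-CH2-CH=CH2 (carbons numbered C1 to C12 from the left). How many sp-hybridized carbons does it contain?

C1: sp3
C2: sp3
C3: sp3
C4: sp3
C5: sp ✓
C6: sp ✓
C7: sp2
C8: sp ✓
C9: sp2
C10: sp3
C11: sp2
C12: sp2
C5, C6, C8 → 3 sp carbons.

3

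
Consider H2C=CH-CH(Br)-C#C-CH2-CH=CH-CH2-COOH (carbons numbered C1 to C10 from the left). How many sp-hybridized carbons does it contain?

C1: sp2
C2: sp2
C3: sp3
C4: sp ✓
C5: sp ✓
C6: sp3
C7: sp2
C8: sp2
C9: sp3
C10: sp2
C4, C5 → 2 sp carbons.

2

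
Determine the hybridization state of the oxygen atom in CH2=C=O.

sp²

The oxygen atom: 1 σ bond and 2 lone pairs, plus one π bond — 3 electron domains, sp2.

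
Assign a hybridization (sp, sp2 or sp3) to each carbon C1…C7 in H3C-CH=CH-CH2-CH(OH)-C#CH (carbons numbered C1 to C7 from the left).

C1 sp3, C2 sp2, C3 sp2, C4 sp3, C5 sp3, C6 sp, C7 sp

C1 — 4 σ bonds. Steric number 4, so sp3.
C2 has 3 σ bonds, plus one π bond: steric number 3 → sp2.
C3 has 3 σ bonds, plus one π bond: steric number 3 → sp2.
C4 carries 4 σ bonds, giving a steric number of 4, so it is sp3.
C5: 4 σ bonds — 4 electron domains, sp3.
C6 has 2 σ bonds, plus two π bonds: steric number 2 → sp.
C7 — 2 σ bonds, plus two π bonds. Steric number 2, so sp.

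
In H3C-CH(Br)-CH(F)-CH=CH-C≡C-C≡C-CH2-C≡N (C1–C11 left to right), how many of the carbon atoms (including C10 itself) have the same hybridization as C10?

C10 is sp3 (only σ bonds).
C1: sp3 ✓
C2: sp3 ✓
C3: sp3 ✓
C4: sp2
C5: sp2
C6: sp
C7: sp
C8: sp
C9: sp
C10: sp3 ✓
C11: sp
4 carbons are sp3.

4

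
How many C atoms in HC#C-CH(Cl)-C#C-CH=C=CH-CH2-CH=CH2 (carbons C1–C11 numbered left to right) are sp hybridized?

5

C1: sp ✓
C2: sp ✓
C3: sp3
C4: sp ✓
C5: sp ✓
C6: sp2
C7: sp ✓
C8: sp2
C9: sp3
C10: sp2
C11: sp2
C1, C2, C4, C5, C7 → 5 sp carbons.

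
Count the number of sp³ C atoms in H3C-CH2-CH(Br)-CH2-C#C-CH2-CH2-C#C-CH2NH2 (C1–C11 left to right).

7

C1: sp3 ✓
C2: sp3 ✓
C3: sp3 ✓
C4: sp3 ✓
C5: sp
C6: sp
C7: sp3 ✓
C8: sp3 ✓
C9: sp
C10: sp
C11: sp3 ✓
C1, C2, C3, C4, C7, C8, C11 → 7 sp3 carbons.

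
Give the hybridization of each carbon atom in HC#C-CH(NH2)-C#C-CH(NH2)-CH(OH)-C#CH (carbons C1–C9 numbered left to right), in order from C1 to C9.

C1 sp, C2 sp, C3 sp3, C4 sp, C5 sp, C6 sp3, C7 sp3, C8 sp, C9 sp

C1 (2 σ bonds, plus two π bonds) has steric number 2: sp.
C2 is sp: 2 σ bonds, plus two π bonds, 2 electron-density regions.
C3 is sp3: 4 σ bonds, 4 electron-density regions.
C4: 2 σ bonds, plus two π bonds; 2 regions of electron density → sp.
C5 is sp: 2 σ bonds, plus two π bonds, 2 electron-density regions.
C6 — 4 σ bonds. Steric number 4, so sp3.
C7 has 4 σ bonds: steric number 4 → sp3.
C8 has 2 σ bonds, plus two π bonds: steric number 2 → sp.
C9: 2 σ bonds, plus two π bonds; 2 regions of electron density → sp.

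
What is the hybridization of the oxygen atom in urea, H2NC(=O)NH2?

The oxygen atom: 1 σ bond and 2 lone pairs, plus one π bond; 3 regions of electron density → sp2.

sp²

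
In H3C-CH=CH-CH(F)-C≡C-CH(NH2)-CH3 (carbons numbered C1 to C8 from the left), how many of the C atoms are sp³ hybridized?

C1: sp3 ✓
C2: sp2
C3: sp2
C4: sp3 ✓
C5: sp
C6: sp
C7: sp3 ✓
C8: sp3 ✓
C1, C4, C7, C8 → 4 sp3 carbons.

4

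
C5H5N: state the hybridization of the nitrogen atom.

N has two σ bonds and one lone pair in the ring plane (steric number 3 → sp2); its p orbital contributes one electron to the aromatic π system via the C=N double bond.

sp^2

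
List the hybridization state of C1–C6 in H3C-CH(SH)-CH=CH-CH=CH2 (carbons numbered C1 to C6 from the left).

C1: 4 σ bonds; 4 regions of electron density → sp3.
C2 is sp3: 4 σ bonds, 4 electron-density regions.
C3 — 3 σ bonds, plus one π bond. Steric number 3, so sp2.
C4 carries 3 σ bonds, plus one π bond, giving a steric number of 3, so it is sp2.
C5 — 3 σ bonds, plus one π bond. Steric number 3, so sp2.
C6 has 3 σ bonds, plus one π bond: steric number 3 → sp2.

C1 sp3, C2 sp3, C3 sp2, C4 sp2, C5 sp2, C6 sp2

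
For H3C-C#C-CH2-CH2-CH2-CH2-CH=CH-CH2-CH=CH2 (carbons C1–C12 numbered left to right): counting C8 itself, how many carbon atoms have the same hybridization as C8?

4

C8 is sp2 (one π bond).
C1: sp3
C2: sp
C3: sp
C4: sp3
C5: sp3
C6: sp3
C7: sp3
C8: sp2 ✓
C9: sp2 ✓
C10: sp3
C11: sp2 ✓
C12: sp2 ✓
4 carbons are sp2.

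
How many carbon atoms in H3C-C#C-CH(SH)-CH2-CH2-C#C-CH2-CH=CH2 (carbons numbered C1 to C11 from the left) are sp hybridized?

C1: sp3
C2: sp ✓
C3: sp ✓
C4: sp3
C5: sp3
C6: sp3
C7: sp ✓
C8: sp ✓
C9: sp3
C10: sp2
C11: sp2
C2, C3, C7, C8 → 4 sp carbons.

4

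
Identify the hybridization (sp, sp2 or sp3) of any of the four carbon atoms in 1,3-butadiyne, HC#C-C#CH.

sp

Every carbon is part of a C≡C triple bond: two σ regions → sp.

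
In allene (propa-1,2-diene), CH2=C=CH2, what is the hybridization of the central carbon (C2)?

Two σ bonds and two π bonds (one to each neighbour) → sp.

sp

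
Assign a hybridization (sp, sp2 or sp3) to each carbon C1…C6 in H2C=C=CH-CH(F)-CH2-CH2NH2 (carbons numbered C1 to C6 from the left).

C1 has 3 σ bonds, plus one π bond: steric number 3 → sp2.
C2 carries 2 σ bonds, plus two π bonds, giving a steric number of 2, so it is sp.
C3 (3 σ bonds, plus one π bond) has steric number 3: sp2.
C4 (4 σ bonds) has steric number 4: sp3.
C5 is sp3: 4 σ bonds, 4 electron-density regions.
C6 (4 σ bonds) has steric number 4: sp3.

C1 sp2, C2 sp, C3 sp2, C4 sp3, C5 sp3, C6 sp3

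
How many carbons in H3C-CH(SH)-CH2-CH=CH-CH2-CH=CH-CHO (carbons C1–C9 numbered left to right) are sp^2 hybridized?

C1: sp3
C2: sp3
C3: sp3
C4: sp2 ✓
C5: sp2 ✓
C6: sp3
C7: sp2 ✓
C8: sp2 ✓
C9: sp2 ✓
C4, C5, C7, C8, C9 → 5 sp2 carbons.

5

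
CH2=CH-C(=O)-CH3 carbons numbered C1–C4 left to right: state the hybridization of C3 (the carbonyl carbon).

sp²

C3 (the carbonyl carbon) (3 σ bonds, plus one π bond) has steric number 3: sp2.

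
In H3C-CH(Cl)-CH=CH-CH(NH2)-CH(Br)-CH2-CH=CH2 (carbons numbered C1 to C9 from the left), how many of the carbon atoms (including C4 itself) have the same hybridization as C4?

4

C4 is sp2 (one π bond).
C1: sp3
C2: sp3
C3: sp2 ✓
C4: sp2 ✓
C5: sp3
C6: sp3
C7: sp3
C8: sp2 ✓
C9: sp2 ✓
4 carbons are sp2.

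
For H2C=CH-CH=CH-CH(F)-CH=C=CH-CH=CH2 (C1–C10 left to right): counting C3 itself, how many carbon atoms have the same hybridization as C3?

8

C3 is sp2 (one π bond).
C1: sp2 ✓
C2: sp2 ✓
C3: sp2 ✓
C4: sp2 ✓
C5: sp3
C6: sp2 ✓
C7: sp
C8: sp2 ✓
C9: sp2 ✓
C10: sp2 ✓
8 carbons are sp2.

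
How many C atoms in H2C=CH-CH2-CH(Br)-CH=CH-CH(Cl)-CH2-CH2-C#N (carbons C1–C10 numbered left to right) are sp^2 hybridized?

4

C1: sp2 ✓
C2: sp2 ✓
C3: sp3
C4: sp3
C5: sp2 ✓
C6: sp2 ✓
C7: sp3
C8: sp3
C9: sp3
C10: sp
C1, C2, C5, C6 → 4 sp2 carbons.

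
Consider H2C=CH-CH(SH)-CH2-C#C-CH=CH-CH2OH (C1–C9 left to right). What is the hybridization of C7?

sp²

C7: 3 σ bonds, plus one π bond; 3 regions of electron density → sp2.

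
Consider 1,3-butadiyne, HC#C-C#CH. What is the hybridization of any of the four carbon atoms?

sp

Every carbon is part of a C≡C triple bond: two σ regions → sp.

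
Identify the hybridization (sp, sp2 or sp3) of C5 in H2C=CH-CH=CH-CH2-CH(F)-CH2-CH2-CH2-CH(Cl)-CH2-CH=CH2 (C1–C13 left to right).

C5: 4 σ bonds; 4 regions of electron density → sp3.

sp^3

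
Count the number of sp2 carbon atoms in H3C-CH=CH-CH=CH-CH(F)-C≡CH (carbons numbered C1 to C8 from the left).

C1: sp3
C2: sp2 ✓
C3: sp2 ✓
C4: sp2 ✓
C5: sp2 ✓
C6: sp3
C7: sp
C8: sp
C2, C3, C4, C5 → 4 sp2 carbons.

4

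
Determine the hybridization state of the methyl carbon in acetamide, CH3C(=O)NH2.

sp³

The methyl carbon — 4 σ bonds. Steric number 4, so sp3.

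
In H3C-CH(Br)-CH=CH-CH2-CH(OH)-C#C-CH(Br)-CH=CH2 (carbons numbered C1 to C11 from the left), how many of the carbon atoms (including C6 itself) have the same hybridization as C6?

5

C6 is sp3 (only σ bonds).
C1: sp3 ✓
C2: sp3 ✓
C3: sp2
C4: sp2
C5: sp3 ✓
C6: sp3 ✓
C7: sp
C8: sp
C9: sp3 ✓
C10: sp2
C11: sp2
5 carbons are sp3.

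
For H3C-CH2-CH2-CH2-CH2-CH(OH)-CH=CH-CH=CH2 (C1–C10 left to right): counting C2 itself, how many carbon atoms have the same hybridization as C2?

C2 is sp3 (only σ bonds).
C1: sp3 ✓
C2: sp3 ✓
C3: sp3 ✓
C4: sp3 ✓
C5: sp3 ✓
C6: sp3 ✓
C7: sp2
C8: sp2
C9: sp2
C10: sp2
6 carbons are sp3.

6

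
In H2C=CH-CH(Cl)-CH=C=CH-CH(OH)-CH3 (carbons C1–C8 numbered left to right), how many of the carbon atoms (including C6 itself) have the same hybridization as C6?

4

C6 is sp2 (one π bond).
C1: sp2 ✓
C2: sp2 ✓
C3: sp3
C4: sp2 ✓
C5: sp
C6: sp2 ✓
C7: sp3
C8: sp3
4 carbons are sp2.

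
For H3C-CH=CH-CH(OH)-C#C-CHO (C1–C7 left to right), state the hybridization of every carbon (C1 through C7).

C1 has 4 σ bonds: steric number 4 → sp3.
C2: 3 σ bonds, plus one π bond; 3 regions of electron density → sp2.
C3 carries 3 σ bonds, plus one π bond, giving a steric number of 3, so it is sp2.
C4 carries 4 σ bonds, giving a steric number of 4, so it is sp3.
C5: 2 σ bonds, plus two π bonds — 2 electron domains, sp.
C6: 2 σ bonds, plus two π bonds — 2 electron domains, sp.
C7 has 3 σ bonds, plus one π bond: steric number 3 → sp2.

C1 sp3, C2 sp2, C3 sp2, C4 sp3, C5 sp, C6 sp, C7 sp2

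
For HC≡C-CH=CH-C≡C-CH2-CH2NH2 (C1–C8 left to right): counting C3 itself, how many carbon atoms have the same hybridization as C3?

2

C3 is sp2 (one π bond).
C1: sp
C2: sp
C3: sp2 ✓
C4: sp2 ✓
C5: sp
C6: sp
C7: sp3
C8: sp3
2 carbons are sp2.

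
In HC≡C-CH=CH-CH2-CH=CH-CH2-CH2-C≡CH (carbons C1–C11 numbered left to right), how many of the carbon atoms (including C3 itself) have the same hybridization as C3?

4

C3 is sp2 (one π bond).
C1: sp
C2: sp
C3: sp2 ✓
C4: sp2 ✓
C5: sp3
C6: sp2 ✓
C7: sp2 ✓
C8: sp3
C9: sp3
C10: sp
C11: sp
4 carbons are sp2.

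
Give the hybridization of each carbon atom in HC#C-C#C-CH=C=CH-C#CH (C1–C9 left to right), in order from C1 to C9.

C1 — 2 σ bonds, plus two π bonds. Steric number 2, so sp.
C2 has 2 σ bonds, plus two π bonds: steric number 2 → sp.
C3 carries 2 σ bonds, plus two π bonds, giving a steric number of 2, so it is sp.
C4 has 2 σ bonds, plus two π bonds: steric number 2 → sp.
C5 is sp2: 3 σ bonds, plus one π bond, 3 electron-density regions.
C6 carries 2 σ bonds, plus two π bonds, giving a steric number of 2, so it is sp.
C7 (3 σ bonds, plus one π bond) has steric number 3: sp2.
C8 (2 σ bonds, plus two π bonds) has steric number 2: sp.
C9 (2 σ bonds, plus two π bonds) has steric number 2: sp.

C1 sp, C2 sp, C3 sp, C4 sp, C5 sp2, C6 sp, C7 sp2, C8 sp, C9 sp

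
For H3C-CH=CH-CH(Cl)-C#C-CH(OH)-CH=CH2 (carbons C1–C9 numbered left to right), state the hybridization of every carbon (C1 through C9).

C1 sp3, C2 sp2, C3 sp2, C4 sp3, C5 sp, C6 sp, C7 sp3, C8 sp2, C9 sp2

C1 has 4 σ bonds: steric number 4 → sp3.
C2 is sp2: 3 σ bonds, plus one π bond, 3 electron-density regions.
C3 carries 3 σ bonds, plus one π bond, giving a steric number of 3, so it is sp2.
C4: 4 σ bonds — 4 electron domains, sp3.
C5: 2 σ bonds, plus two π bonds; 2 regions of electron density → sp.
C6: 2 σ bonds, plus two π bonds — 2 electron domains, sp.
C7 — 4 σ bonds. Steric number 4, so sp3.
C8 carries 3 σ bonds, plus one π bond, giving a steric number of 3, so it is sp2.
C9 has 3 σ bonds, plus one π bond: steric number 3 → sp2.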